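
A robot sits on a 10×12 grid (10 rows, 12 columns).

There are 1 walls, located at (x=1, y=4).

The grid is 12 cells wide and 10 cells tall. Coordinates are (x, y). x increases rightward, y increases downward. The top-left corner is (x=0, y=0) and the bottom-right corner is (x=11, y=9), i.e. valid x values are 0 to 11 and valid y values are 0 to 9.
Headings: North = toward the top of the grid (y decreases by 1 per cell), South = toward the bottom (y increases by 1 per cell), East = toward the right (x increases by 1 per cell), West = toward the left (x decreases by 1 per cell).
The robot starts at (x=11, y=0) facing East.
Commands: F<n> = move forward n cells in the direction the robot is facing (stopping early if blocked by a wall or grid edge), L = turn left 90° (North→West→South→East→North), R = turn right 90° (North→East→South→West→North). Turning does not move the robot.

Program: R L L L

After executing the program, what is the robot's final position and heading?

Start: (x=11, y=0), facing East
  R: turn right, now facing South
  L: turn left, now facing East
  L: turn left, now facing North
  L: turn left, now facing West
Final: (x=11, y=0), facing West

Answer: Final position: (x=11, y=0), facing West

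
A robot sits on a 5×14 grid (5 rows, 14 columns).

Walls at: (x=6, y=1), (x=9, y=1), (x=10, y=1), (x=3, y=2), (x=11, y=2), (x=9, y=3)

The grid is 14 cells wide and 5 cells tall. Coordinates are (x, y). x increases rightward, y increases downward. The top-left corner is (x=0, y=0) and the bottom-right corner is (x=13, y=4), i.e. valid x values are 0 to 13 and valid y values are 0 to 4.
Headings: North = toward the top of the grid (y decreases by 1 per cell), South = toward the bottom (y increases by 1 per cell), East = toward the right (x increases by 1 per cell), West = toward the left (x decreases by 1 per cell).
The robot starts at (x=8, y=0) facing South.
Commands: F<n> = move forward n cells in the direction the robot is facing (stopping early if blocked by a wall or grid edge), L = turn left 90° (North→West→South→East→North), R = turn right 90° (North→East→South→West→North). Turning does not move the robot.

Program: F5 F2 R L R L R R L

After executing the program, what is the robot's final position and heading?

Start: (x=8, y=0), facing South
  F5: move forward 4/5 (blocked), now at (x=8, y=4)
  F2: move forward 0/2 (blocked), now at (x=8, y=4)
  R: turn right, now facing West
  L: turn left, now facing South
  R: turn right, now facing West
  L: turn left, now facing South
  R: turn right, now facing West
  R: turn right, now facing North
  L: turn left, now facing West
Final: (x=8, y=4), facing West

Answer: Final position: (x=8, y=4), facing West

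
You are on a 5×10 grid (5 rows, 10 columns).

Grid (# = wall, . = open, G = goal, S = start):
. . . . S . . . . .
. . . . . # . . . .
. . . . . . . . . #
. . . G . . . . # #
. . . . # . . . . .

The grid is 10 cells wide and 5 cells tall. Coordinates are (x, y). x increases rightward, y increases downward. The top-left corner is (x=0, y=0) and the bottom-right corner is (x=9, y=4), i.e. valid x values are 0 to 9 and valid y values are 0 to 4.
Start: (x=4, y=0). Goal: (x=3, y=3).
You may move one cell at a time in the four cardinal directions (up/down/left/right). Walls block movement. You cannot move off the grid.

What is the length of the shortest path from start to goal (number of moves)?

Answer: Shortest path length: 4

Derivation:
BFS from (x=4, y=0) until reaching (x=3, y=3):
  Distance 0: (x=4, y=0)
  Distance 1: (x=3, y=0), (x=5, y=0), (x=4, y=1)
  Distance 2: (x=2, y=0), (x=6, y=0), (x=3, y=1), (x=4, y=2)
  Distance 3: (x=1, y=0), (x=7, y=0), (x=2, y=1), (x=6, y=1), (x=3, y=2), (x=5, y=2), (x=4, y=3)
  Distance 4: (x=0, y=0), (x=8, y=0), (x=1, y=1), (x=7, y=1), (x=2, y=2), (x=6, y=2), (x=3, y=3), (x=5, y=3)  <- goal reached here
One shortest path (4 moves): (x=4, y=0) -> (x=3, y=0) -> (x=3, y=1) -> (x=3, y=2) -> (x=3, y=3)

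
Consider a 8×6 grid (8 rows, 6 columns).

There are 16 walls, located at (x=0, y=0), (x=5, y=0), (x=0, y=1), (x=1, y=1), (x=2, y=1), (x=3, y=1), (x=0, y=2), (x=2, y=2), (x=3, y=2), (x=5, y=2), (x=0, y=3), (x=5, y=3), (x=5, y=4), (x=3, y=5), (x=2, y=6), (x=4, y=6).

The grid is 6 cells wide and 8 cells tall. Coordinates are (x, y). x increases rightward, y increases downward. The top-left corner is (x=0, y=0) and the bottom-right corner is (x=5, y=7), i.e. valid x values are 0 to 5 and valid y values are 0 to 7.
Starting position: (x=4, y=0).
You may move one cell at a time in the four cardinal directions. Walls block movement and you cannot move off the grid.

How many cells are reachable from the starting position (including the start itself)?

BFS flood-fill from (x=4, y=0):
  Distance 0: (x=4, y=0)
  Distance 1: (x=3, y=0), (x=4, y=1)
  Distance 2: (x=2, y=0), (x=5, y=1), (x=4, y=2)
  Distance 3: (x=1, y=0), (x=4, y=3)
  Distance 4: (x=3, y=3), (x=4, y=4)
  Distance 5: (x=2, y=3), (x=3, y=4), (x=4, y=5)
  Distance 6: (x=1, y=3), (x=2, y=4), (x=5, y=5)
  Distance 7: (x=1, y=2), (x=1, y=4), (x=2, y=5), (x=5, y=6)
  Distance 8: (x=0, y=4), (x=1, y=5), (x=5, y=7)
  Distance 9: (x=0, y=5), (x=1, y=6), (x=4, y=7)
  Distance 10: (x=0, y=6), (x=1, y=7), (x=3, y=7)
  Distance 11: (x=3, y=6), (x=0, y=7), (x=2, y=7)
Total reachable: 32 (grid has 32 open cells total)

Answer: Reachable cells: 32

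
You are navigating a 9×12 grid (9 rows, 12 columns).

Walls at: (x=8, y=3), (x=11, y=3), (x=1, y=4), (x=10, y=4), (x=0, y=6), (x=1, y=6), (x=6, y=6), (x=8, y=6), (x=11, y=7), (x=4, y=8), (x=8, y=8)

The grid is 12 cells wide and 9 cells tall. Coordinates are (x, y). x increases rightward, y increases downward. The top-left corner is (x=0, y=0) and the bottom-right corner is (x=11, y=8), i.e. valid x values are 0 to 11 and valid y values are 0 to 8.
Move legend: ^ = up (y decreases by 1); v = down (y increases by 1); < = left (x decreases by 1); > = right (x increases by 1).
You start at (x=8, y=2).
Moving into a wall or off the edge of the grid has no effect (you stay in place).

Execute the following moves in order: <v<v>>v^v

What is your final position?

Start: (x=8, y=2)
  < (left): (x=8, y=2) -> (x=7, y=2)
  v (down): (x=7, y=2) -> (x=7, y=3)
  < (left): (x=7, y=3) -> (x=6, y=3)
  v (down): (x=6, y=3) -> (x=6, y=4)
  > (right): (x=6, y=4) -> (x=7, y=4)
  > (right): (x=7, y=4) -> (x=8, y=4)
  v (down): (x=8, y=4) -> (x=8, y=5)
  ^ (up): (x=8, y=5) -> (x=8, y=4)
  v (down): (x=8, y=4) -> (x=8, y=5)
Final: (x=8, y=5)

Answer: Final position: (x=8, y=5)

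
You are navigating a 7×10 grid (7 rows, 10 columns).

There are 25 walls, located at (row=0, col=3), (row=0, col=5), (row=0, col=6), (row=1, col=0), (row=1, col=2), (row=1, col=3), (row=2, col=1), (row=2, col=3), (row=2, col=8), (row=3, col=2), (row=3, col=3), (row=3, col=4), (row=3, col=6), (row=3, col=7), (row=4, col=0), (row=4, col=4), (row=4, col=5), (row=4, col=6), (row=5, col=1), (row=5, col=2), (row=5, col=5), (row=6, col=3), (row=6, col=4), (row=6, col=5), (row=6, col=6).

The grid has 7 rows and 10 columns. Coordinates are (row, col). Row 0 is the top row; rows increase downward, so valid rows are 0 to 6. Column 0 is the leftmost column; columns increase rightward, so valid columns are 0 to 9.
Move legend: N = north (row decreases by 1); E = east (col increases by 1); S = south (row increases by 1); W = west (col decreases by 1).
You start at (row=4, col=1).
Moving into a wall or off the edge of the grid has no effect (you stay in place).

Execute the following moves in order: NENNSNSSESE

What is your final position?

Answer: Final position: (row=4, col=3)

Derivation:
Start: (row=4, col=1)
  N (north): (row=4, col=1) -> (row=3, col=1)
  E (east): blocked, stay at (row=3, col=1)
  N (north): blocked, stay at (row=3, col=1)
  N (north): blocked, stay at (row=3, col=1)
  S (south): (row=3, col=1) -> (row=4, col=1)
  N (north): (row=4, col=1) -> (row=3, col=1)
  S (south): (row=3, col=1) -> (row=4, col=1)
  S (south): blocked, stay at (row=4, col=1)
  E (east): (row=4, col=1) -> (row=4, col=2)
  S (south): blocked, stay at (row=4, col=2)
  E (east): (row=4, col=2) -> (row=4, col=3)
Final: (row=4, col=3)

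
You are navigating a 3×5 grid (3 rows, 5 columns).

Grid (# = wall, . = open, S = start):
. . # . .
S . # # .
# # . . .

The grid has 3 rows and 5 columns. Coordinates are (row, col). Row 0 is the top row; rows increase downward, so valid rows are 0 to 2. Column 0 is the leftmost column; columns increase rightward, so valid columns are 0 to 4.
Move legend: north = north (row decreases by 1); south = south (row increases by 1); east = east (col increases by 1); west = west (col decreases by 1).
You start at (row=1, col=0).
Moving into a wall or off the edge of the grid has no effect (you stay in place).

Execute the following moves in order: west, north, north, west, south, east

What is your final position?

Answer: Final position: (row=1, col=1)

Derivation:
Start: (row=1, col=0)
  west (west): blocked, stay at (row=1, col=0)
  north (north): (row=1, col=0) -> (row=0, col=0)
  north (north): blocked, stay at (row=0, col=0)
  west (west): blocked, stay at (row=0, col=0)
  south (south): (row=0, col=0) -> (row=1, col=0)
  east (east): (row=1, col=0) -> (row=1, col=1)
Final: (row=1, col=1)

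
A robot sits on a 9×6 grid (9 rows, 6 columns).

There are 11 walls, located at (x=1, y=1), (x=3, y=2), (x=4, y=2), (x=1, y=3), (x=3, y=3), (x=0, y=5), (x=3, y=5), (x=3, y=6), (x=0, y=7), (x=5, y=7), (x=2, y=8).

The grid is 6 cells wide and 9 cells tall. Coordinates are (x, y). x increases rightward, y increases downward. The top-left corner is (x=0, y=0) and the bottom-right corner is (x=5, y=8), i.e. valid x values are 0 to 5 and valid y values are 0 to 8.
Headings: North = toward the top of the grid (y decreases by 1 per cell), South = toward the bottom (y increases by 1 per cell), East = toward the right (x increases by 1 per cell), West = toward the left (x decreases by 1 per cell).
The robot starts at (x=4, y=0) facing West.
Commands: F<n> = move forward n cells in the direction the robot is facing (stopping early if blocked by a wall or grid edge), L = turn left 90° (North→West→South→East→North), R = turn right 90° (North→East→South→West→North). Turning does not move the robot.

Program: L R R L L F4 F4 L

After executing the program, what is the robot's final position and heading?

Answer: Final position: (x=4, y=1), facing East

Derivation:
Start: (x=4, y=0), facing West
  L: turn left, now facing South
  R: turn right, now facing West
  R: turn right, now facing North
  L: turn left, now facing West
  L: turn left, now facing South
  F4: move forward 1/4 (blocked), now at (x=4, y=1)
  F4: move forward 0/4 (blocked), now at (x=4, y=1)
  L: turn left, now facing East
Final: (x=4, y=1), facing East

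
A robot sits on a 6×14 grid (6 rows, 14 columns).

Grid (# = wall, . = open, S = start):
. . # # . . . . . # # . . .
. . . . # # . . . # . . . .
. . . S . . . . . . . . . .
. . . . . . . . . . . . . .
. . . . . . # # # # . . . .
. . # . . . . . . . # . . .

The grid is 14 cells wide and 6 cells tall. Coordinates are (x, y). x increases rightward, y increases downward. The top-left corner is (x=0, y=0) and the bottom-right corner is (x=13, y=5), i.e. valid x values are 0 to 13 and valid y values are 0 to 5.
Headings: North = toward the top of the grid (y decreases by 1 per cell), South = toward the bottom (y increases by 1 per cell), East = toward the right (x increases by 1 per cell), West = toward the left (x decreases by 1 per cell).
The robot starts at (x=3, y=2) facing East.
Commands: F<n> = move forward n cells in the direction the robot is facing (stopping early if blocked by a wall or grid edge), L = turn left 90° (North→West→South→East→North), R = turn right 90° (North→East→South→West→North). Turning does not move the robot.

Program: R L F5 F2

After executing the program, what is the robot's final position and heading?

Start: (x=3, y=2), facing East
  R: turn right, now facing South
  L: turn left, now facing East
  F5: move forward 5, now at (x=8, y=2)
  F2: move forward 2, now at (x=10, y=2)
Final: (x=10, y=2), facing East

Answer: Final position: (x=10, y=2), facing East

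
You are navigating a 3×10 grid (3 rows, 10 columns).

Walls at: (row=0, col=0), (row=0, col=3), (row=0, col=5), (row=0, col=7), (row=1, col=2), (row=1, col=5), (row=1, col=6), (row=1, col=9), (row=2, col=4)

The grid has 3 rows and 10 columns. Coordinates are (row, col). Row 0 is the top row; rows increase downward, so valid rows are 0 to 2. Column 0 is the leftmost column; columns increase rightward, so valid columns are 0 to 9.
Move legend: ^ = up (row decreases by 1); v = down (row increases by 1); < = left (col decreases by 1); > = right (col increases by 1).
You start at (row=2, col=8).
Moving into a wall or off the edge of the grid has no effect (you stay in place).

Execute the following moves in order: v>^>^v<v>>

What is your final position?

Answer: Final position: (row=2, col=9)

Derivation:
Start: (row=2, col=8)
  v (down): blocked, stay at (row=2, col=8)
  > (right): (row=2, col=8) -> (row=2, col=9)
  ^ (up): blocked, stay at (row=2, col=9)
  > (right): blocked, stay at (row=2, col=9)
  ^ (up): blocked, stay at (row=2, col=9)
  v (down): blocked, stay at (row=2, col=9)
  < (left): (row=2, col=9) -> (row=2, col=8)
  v (down): blocked, stay at (row=2, col=8)
  > (right): (row=2, col=8) -> (row=2, col=9)
  > (right): blocked, stay at (row=2, col=9)
Final: (row=2, col=9)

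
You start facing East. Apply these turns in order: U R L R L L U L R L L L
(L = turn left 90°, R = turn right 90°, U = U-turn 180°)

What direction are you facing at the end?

Start: East
  U (U-turn (180°)) -> West
  R (right (90° clockwise)) -> North
  L (left (90° counter-clockwise)) -> West
  R (right (90° clockwise)) -> North
  L (left (90° counter-clockwise)) -> West
  L (left (90° counter-clockwise)) -> South
  U (U-turn (180°)) -> North
  L (left (90° counter-clockwise)) -> West
  R (right (90° clockwise)) -> North
  L (left (90° counter-clockwise)) -> West
  L (left (90° counter-clockwise)) -> South
  L (left (90° counter-clockwise)) -> East
Final: East

Answer: Final heading: East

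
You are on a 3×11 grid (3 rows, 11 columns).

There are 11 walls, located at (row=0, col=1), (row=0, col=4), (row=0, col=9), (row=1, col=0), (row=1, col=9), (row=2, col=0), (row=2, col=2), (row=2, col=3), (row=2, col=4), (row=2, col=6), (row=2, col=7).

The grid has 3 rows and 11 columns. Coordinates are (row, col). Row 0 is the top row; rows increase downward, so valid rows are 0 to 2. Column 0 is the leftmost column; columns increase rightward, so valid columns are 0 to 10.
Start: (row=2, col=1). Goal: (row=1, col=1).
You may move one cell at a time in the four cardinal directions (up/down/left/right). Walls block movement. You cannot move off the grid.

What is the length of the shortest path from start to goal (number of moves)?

BFS from (row=2, col=1) until reaching (row=1, col=1):
  Distance 0: (row=2, col=1)
  Distance 1: (row=1, col=1)  <- goal reached here
One shortest path (1 moves): (row=2, col=1) -> (row=1, col=1)

Answer: Shortest path length: 1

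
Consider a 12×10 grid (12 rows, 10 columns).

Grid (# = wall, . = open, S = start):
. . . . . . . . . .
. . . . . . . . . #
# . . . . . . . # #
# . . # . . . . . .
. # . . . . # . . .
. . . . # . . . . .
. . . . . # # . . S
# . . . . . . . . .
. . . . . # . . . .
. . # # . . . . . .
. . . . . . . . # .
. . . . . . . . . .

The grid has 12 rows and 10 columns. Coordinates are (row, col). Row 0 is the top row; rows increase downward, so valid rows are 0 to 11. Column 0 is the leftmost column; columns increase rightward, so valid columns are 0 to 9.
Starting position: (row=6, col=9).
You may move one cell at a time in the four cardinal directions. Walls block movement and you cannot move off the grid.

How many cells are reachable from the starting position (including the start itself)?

BFS flood-fill from (row=6, col=9):
  Distance 0: (row=6, col=9)
  Distance 1: (row=5, col=9), (row=6, col=8), (row=7, col=9)
  Distance 2: (row=4, col=9), (row=5, col=8), (row=6, col=7), (row=7, col=8), (row=8, col=9)
  Distance 3: (row=3, col=9), (row=4, col=8), (row=5, col=7), (row=7, col=7), (row=8, col=8), (row=9, col=9)
  Distance 4: (row=3, col=8), (row=4, col=7), (row=5, col=6), (row=7, col=6), (row=8, col=7), (row=9, col=8), (row=10, col=9)
  Distance 5: (row=3, col=7), (row=5, col=5), (row=7, col=5), (row=8, col=6), (row=9, col=7), (row=11, col=9)
  Distance 6: (row=2, col=7), (row=3, col=6), (row=4, col=5), (row=7, col=4), (row=9, col=6), (row=10, col=7), (row=11, col=8)
  Distance 7: (row=1, col=7), (row=2, col=6), (row=3, col=5), (row=4, col=4), (row=6, col=4), (row=7, col=3), (row=8, col=4), (row=9, col=5), (row=10, col=6), (row=11, col=7)
  Distance 8: (row=0, col=7), (row=1, col=6), (row=1, col=8), (row=2, col=5), (row=3, col=4), (row=4, col=3), (row=6, col=3), (row=7, col=2), (row=8, col=3), (row=9, col=4), (row=10, col=5), (row=11, col=6)
  Distance 9: (row=0, col=6), (row=0, col=8), (row=1, col=5), (row=2, col=4), (row=4, col=2), (row=5, col=3), (row=6, col=2), (row=7, col=1), (row=8, col=2), (row=10, col=4), (row=11, col=5)
  Distance 10: (row=0, col=5), (row=0, col=9), (row=1, col=4), (row=2, col=3), (row=3, col=2), (row=5, col=2), (row=6, col=1), (row=8, col=1), (row=10, col=3), (row=11, col=4)
  Distance 11: (row=0, col=4), (row=1, col=3), (row=2, col=2), (row=3, col=1), (row=5, col=1), (row=6, col=0), (row=8, col=0), (row=9, col=1), (row=10, col=2), (row=11, col=3)
  Distance 12: (row=0, col=3), (row=1, col=2), (row=2, col=1), (row=5, col=0), (row=9, col=0), (row=10, col=1), (row=11, col=2)
  Distance 13: (row=0, col=2), (row=1, col=1), (row=4, col=0), (row=10, col=0), (row=11, col=1)
  Distance 14: (row=0, col=1), (row=1, col=0), (row=11, col=0)
  Distance 15: (row=0, col=0)
Total reachable: 104 (grid has 104 open cells total)

Answer: Reachable cells: 104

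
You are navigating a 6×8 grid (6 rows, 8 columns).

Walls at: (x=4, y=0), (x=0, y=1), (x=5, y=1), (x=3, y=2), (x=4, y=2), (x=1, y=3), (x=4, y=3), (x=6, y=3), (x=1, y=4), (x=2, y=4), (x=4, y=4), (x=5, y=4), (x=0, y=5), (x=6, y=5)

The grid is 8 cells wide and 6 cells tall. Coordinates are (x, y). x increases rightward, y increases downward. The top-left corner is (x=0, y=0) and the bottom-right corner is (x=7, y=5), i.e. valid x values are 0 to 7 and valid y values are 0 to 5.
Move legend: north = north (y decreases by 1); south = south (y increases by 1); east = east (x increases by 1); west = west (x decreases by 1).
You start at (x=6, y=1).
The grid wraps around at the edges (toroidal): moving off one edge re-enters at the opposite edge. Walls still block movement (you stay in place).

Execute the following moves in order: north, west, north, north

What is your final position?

Start: (x=6, y=1)
  north (north): (x=6, y=1) -> (x=6, y=0)
  west (west): (x=6, y=0) -> (x=5, y=0)
  north (north): (x=5, y=0) -> (x=5, y=5)
  north (north): blocked, stay at (x=5, y=5)
Final: (x=5, y=5)

Answer: Final position: (x=5, y=5)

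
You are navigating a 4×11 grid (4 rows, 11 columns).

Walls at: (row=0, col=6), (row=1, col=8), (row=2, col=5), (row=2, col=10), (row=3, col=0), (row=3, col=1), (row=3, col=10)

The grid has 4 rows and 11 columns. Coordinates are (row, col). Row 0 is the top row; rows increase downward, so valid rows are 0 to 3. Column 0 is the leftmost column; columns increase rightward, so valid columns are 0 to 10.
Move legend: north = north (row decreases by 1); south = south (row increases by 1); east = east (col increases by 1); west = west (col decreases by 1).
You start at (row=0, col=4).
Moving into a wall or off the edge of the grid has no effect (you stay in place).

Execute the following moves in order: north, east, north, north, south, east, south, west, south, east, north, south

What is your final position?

Answer: Final position: (row=3, col=7)

Derivation:
Start: (row=0, col=4)
  north (north): blocked, stay at (row=0, col=4)
  east (east): (row=0, col=4) -> (row=0, col=5)
  north (north): blocked, stay at (row=0, col=5)
  north (north): blocked, stay at (row=0, col=5)
  south (south): (row=0, col=5) -> (row=1, col=5)
  east (east): (row=1, col=5) -> (row=1, col=6)
  south (south): (row=1, col=6) -> (row=2, col=6)
  west (west): blocked, stay at (row=2, col=6)
  south (south): (row=2, col=6) -> (row=3, col=6)
  east (east): (row=3, col=6) -> (row=3, col=7)
  north (north): (row=3, col=7) -> (row=2, col=7)
  south (south): (row=2, col=7) -> (row=3, col=7)
Final: (row=3, col=7)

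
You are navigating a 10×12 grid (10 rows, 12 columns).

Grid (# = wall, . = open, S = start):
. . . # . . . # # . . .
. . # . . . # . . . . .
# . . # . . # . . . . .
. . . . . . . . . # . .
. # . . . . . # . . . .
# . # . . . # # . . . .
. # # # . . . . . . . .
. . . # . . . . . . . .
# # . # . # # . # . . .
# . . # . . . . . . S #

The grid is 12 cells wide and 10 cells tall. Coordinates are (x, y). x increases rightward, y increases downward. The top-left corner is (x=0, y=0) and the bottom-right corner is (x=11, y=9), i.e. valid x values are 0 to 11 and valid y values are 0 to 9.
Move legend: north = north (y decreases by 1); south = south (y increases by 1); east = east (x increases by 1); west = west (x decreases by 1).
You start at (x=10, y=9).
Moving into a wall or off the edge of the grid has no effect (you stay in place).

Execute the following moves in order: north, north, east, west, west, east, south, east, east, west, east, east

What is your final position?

Start: (x=10, y=9)
  north (north): (x=10, y=9) -> (x=10, y=8)
  north (north): (x=10, y=8) -> (x=10, y=7)
  east (east): (x=10, y=7) -> (x=11, y=7)
  west (west): (x=11, y=7) -> (x=10, y=7)
  west (west): (x=10, y=7) -> (x=9, y=7)
  east (east): (x=9, y=7) -> (x=10, y=7)
  south (south): (x=10, y=7) -> (x=10, y=8)
  east (east): (x=10, y=8) -> (x=11, y=8)
  east (east): blocked, stay at (x=11, y=8)
  west (west): (x=11, y=8) -> (x=10, y=8)
  east (east): (x=10, y=8) -> (x=11, y=8)
  east (east): blocked, stay at (x=11, y=8)
Final: (x=11, y=8)

Answer: Final position: (x=11, y=8)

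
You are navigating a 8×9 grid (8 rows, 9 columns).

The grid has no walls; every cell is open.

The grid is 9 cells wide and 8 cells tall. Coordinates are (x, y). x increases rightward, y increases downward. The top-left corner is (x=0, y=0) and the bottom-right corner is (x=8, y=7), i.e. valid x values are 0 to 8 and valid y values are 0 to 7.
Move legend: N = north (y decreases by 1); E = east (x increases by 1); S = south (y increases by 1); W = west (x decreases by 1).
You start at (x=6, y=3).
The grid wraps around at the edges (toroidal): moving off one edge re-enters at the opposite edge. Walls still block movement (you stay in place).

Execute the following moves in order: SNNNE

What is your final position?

Start: (x=6, y=3)
  S (south): (x=6, y=3) -> (x=6, y=4)
  N (north): (x=6, y=4) -> (x=6, y=3)
  N (north): (x=6, y=3) -> (x=6, y=2)
  N (north): (x=6, y=2) -> (x=6, y=1)
  E (east): (x=6, y=1) -> (x=7, y=1)
Final: (x=7, y=1)

Answer: Final position: (x=7, y=1)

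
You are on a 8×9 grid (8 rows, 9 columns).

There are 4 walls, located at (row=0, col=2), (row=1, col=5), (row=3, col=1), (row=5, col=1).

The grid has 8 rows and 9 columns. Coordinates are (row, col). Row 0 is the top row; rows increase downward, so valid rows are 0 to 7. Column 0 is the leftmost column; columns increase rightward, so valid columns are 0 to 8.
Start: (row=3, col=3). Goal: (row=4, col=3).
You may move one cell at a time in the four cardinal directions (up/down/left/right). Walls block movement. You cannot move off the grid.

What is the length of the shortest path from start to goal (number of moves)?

Answer: Shortest path length: 1

Derivation:
BFS from (row=3, col=3) until reaching (row=4, col=3):
  Distance 0: (row=3, col=3)
  Distance 1: (row=2, col=3), (row=3, col=2), (row=3, col=4), (row=4, col=3)  <- goal reached here
One shortest path (1 moves): (row=3, col=3) -> (row=4, col=3)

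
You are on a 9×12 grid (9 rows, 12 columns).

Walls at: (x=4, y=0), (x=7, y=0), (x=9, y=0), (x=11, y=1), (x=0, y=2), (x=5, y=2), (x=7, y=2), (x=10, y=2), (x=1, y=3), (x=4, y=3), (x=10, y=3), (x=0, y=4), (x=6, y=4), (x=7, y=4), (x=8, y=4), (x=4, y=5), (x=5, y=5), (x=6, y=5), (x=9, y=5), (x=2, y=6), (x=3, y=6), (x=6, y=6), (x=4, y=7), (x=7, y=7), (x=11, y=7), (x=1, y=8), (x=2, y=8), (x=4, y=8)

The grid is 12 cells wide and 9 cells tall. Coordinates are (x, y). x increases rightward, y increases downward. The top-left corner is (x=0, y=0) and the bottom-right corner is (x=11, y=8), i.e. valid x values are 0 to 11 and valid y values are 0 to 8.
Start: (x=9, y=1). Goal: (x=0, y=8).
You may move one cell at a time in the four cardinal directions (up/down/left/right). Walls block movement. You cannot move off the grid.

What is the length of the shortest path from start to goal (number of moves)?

BFS from (x=9, y=1) until reaching (x=0, y=8):
  Distance 0: (x=9, y=1)
  Distance 1: (x=8, y=1), (x=10, y=1), (x=9, y=2)
  Distance 2: (x=8, y=0), (x=10, y=0), (x=7, y=1), (x=8, y=2), (x=9, y=3)
  Distance 3: (x=11, y=0), (x=6, y=1), (x=8, y=3), (x=9, y=4)
  Distance 4: (x=6, y=0), (x=5, y=1), (x=6, y=2), (x=7, y=3), (x=10, y=4)
  Distance 5: (x=5, y=0), (x=4, y=1), (x=6, y=3), (x=11, y=4), (x=10, y=5)
  Distance 6: (x=3, y=1), (x=4, y=2), (x=5, y=3), (x=11, y=3), (x=11, y=5), (x=10, y=6)
  Distance 7: (x=3, y=0), (x=2, y=1), (x=3, y=2), (x=11, y=2), (x=5, y=4), (x=9, y=6), (x=11, y=6), (x=10, y=7)
  Distance 8: (x=2, y=0), (x=1, y=1), (x=2, y=2), (x=3, y=3), (x=4, y=4), (x=8, y=6), (x=9, y=7), (x=10, y=8)
  Distance 9: (x=1, y=0), (x=0, y=1), (x=1, y=2), (x=2, y=3), (x=3, y=4), (x=8, y=5), (x=7, y=6), (x=8, y=7), (x=9, y=8), (x=11, y=8)
  Distance 10: (x=0, y=0), (x=2, y=4), (x=3, y=5), (x=7, y=5), (x=8, y=8)
  Distance 11: (x=1, y=4), (x=2, y=5), (x=7, y=8)
  Distance 12: (x=1, y=5), (x=6, y=8)
  Distance 13: (x=0, y=5), (x=1, y=6), (x=6, y=7), (x=5, y=8)
  Distance 14: (x=0, y=6), (x=1, y=7), (x=5, y=7)
  Distance 15: (x=5, y=6), (x=0, y=7), (x=2, y=7)
  Distance 16: (x=4, y=6), (x=3, y=7), (x=0, y=8)  <- goal reached here
One shortest path (16 moves): (x=9, y=1) -> (x=8, y=1) -> (x=7, y=1) -> (x=6, y=1) -> (x=5, y=1) -> (x=4, y=1) -> (x=3, y=1) -> (x=2, y=1) -> (x=2, y=2) -> (x=2, y=3) -> (x=2, y=4) -> (x=1, y=4) -> (x=1, y=5) -> (x=0, y=5) -> (x=0, y=6) -> (x=0, y=7) -> (x=0, y=8)

Answer: Shortest path length: 16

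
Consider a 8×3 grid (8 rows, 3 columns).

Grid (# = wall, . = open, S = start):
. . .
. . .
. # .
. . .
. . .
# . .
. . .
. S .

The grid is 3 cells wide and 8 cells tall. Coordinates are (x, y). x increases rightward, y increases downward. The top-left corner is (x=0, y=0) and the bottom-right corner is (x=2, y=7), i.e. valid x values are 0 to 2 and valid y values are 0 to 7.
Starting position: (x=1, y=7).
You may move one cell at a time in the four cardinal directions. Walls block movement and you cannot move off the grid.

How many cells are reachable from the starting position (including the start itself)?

BFS flood-fill from (x=1, y=7):
  Distance 0: (x=1, y=7)
  Distance 1: (x=1, y=6), (x=0, y=7), (x=2, y=7)
  Distance 2: (x=1, y=5), (x=0, y=6), (x=2, y=6)
  Distance 3: (x=1, y=4), (x=2, y=5)
  Distance 4: (x=1, y=3), (x=0, y=4), (x=2, y=4)
  Distance 5: (x=0, y=3), (x=2, y=3)
  Distance 6: (x=0, y=2), (x=2, y=2)
  Distance 7: (x=0, y=1), (x=2, y=1)
  Distance 8: (x=0, y=0), (x=2, y=0), (x=1, y=1)
  Distance 9: (x=1, y=0)
Total reachable: 22 (grid has 22 open cells total)

Answer: Reachable cells: 22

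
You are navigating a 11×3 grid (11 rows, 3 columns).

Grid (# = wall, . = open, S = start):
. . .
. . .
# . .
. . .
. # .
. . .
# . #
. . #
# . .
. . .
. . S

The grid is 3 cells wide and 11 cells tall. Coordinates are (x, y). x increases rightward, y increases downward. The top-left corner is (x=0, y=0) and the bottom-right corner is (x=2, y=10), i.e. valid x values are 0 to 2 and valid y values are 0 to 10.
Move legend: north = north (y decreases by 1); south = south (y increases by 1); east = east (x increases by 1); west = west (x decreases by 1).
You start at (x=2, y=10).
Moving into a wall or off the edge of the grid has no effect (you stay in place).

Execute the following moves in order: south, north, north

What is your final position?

Answer: Final position: (x=2, y=8)

Derivation:
Start: (x=2, y=10)
  south (south): blocked, stay at (x=2, y=10)
  north (north): (x=2, y=10) -> (x=2, y=9)
  north (north): (x=2, y=9) -> (x=2, y=8)
Final: (x=2, y=8)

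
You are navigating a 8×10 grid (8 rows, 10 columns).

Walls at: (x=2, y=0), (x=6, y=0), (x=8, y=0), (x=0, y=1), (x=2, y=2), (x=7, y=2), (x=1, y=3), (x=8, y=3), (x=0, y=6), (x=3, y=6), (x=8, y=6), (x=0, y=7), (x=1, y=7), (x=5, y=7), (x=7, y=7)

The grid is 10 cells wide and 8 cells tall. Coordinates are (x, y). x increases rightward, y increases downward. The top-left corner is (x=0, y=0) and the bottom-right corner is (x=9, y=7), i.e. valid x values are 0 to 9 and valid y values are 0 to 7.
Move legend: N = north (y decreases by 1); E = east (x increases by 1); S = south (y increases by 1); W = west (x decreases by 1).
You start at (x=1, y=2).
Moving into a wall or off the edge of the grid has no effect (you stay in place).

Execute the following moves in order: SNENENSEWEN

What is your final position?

Start: (x=1, y=2)
  S (south): blocked, stay at (x=1, y=2)
  N (north): (x=1, y=2) -> (x=1, y=1)
  E (east): (x=1, y=1) -> (x=2, y=1)
  N (north): blocked, stay at (x=2, y=1)
  E (east): (x=2, y=1) -> (x=3, y=1)
  N (north): (x=3, y=1) -> (x=3, y=0)
  S (south): (x=3, y=0) -> (x=3, y=1)
  E (east): (x=3, y=1) -> (x=4, y=1)
  W (west): (x=4, y=1) -> (x=3, y=1)
  E (east): (x=3, y=1) -> (x=4, y=1)
  N (north): (x=4, y=1) -> (x=4, y=0)
Final: (x=4, y=0)

Answer: Final position: (x=4, y=0)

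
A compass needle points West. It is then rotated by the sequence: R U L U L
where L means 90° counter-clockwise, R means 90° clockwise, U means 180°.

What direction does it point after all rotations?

Answer: Final heading: South

Derivation:
Start: West
  R (right (90° clockwise)) -> North
  U (U-turn (180°)) -> South
  L (left (90° counter-clockwise)) -> East
  U (U-turn (180°)) -> West
  L (left (90° counter-clockwise)) -> South
Final: South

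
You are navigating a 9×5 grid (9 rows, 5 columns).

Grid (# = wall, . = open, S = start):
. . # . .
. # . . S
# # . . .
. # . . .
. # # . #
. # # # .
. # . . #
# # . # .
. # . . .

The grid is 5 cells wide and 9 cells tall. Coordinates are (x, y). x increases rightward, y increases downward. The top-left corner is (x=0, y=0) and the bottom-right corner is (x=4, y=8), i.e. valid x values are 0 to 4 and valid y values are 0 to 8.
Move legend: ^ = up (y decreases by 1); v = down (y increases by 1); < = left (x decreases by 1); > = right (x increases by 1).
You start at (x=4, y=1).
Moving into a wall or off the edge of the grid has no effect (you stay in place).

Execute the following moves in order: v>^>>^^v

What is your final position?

Answer: Final position: (x=4, y=1)

Derivation:
Start: (x=4, y=1)
  v (down): (x=4, y=1) -> (x=4, y=2)
  > (right): blocked, stay at (x=4, y=2)
  ^ (up): (x=4, y=2) -> (x=4, y=1)
  > (right): blocked, stay at (x=4, y=1)
  > (right): blocked, stay at (x=4, y=1)
  ^ (up): (x=4, y=1) -> (x=4, y=0)
  ^ (up): blocked, stay at (x=4, y=0)
  v (down): (x=4, y=0) -> (x=4, y=1)
Final: (x=4, y=1)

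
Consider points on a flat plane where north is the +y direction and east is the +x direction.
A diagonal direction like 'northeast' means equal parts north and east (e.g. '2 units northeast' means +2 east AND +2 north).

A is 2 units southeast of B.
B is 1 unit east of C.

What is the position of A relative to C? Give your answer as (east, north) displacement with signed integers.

Answer: A is at (east=3, north=-2) relative to C.

Derivation:
Place C at the origin (east=0, north=0).
  B is 1 unit east of C: delta (east=+1, north=+0); B at (east=1, north=0).
  A is 2 units southeast of B: delta (east=+2, north=-2); A at (east=3, north=-2).
Therefore A relative to C: (east=3, north=-2).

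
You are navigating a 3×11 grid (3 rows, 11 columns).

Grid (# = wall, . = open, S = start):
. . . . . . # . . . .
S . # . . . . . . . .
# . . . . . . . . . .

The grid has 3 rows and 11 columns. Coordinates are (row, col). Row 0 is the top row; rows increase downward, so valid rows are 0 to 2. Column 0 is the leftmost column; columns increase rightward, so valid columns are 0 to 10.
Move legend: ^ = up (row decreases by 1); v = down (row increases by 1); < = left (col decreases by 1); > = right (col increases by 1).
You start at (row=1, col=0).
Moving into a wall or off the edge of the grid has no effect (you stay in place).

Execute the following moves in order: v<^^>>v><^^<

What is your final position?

Answer: Final position: (row=0, col=1)

Derivation:
Start: (row=1, col=0)
  v (down): blocked, stay at (row=1, col=0)
  < (left): blocked, stay at (row=1, col=0)
  ^ (up): (row=1, col=0) -> (row=0, col=0)
  ^ (up): blocked, stay at (row=0, col=0)
  > (right): (row=0, col=0) -> (row=0, col=1)
  > (right): (row=0, col=1) -> (row=0, col=2)
  v (down): blocked, stay at (row=0, col=2)
  > (right): (row=0, col=2) -> (row=0, col=3)
  < (left): (row=0, col=3) -> (row=0, col=2)
  ^ (up): blocked, stay at (row=0, col=2)
  ^ (up): blocked, stay at (row=0, col=2)
  < (left): (row=0, col=2) -> (row=0, col=1)
Final: (row=0, col=1)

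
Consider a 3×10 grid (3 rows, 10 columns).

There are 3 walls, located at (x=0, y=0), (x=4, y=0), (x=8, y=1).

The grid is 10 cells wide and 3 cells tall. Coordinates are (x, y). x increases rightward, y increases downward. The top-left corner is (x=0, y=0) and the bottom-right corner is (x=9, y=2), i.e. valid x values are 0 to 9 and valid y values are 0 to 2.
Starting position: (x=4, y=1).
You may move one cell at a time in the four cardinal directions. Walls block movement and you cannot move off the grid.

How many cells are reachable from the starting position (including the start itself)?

BFS flood-fill from (x=4, y=1):
  Distance 0: (x=4, y=1)
  Distance 1: (x=3, y=1), (x=5, y=1), (x=4, y=2)
  Distance 2: (x=3, y=0), (x=5, y=0), (x=2, y=1), (x=6, y=1), (x=3, y=2), (x=5, y=2)
  Distance 3: (x=2, y=0), (x=6, y=0), (x=1, y=1), (x=7, y=1), (x=2, y=2), (x=6, y=2)
  Distance 4: (x=1, y=0), (x=7, y=0), (x=0, y=1), (x=1, y=2), (x=7, y=2)
  Distance 5: (x=8, y=0), (x=0, y=2), (x=8, y=2)
  Distance 6: (x=9, y=0), (x=9, y=2)
  Distance 7: (x=9, y=1)
Total reachable: 27 (grid has 27 open cells total)

Answer: Reachable cells: 27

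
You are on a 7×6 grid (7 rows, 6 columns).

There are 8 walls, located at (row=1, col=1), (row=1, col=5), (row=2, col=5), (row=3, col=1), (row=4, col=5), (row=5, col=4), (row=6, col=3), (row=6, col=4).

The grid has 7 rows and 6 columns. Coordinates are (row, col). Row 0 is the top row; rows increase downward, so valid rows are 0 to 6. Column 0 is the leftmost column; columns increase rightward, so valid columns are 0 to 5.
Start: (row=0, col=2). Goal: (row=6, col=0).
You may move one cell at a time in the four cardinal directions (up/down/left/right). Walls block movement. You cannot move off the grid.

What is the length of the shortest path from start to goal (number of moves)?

Answer: Shortest path length: 8

Derivation:
BFS from (row=0, col=2) until reaching (row=6, col=0):
  Distance 0: (row=0, col=2)
  Distance 1: (row=0, col=1), (row=0, col=3), (row=1, col=2)
  Distance 2: (row=0, col=0), (row=0, col=4), (row=1, col=3), (row=2, col=2)
  Distance 3: (row=0, col=5), (row=1, col=0), (row=1, col=4), (row=2, col=1), (row=2, col=3), (row=3, col=2)
  Distance 4: (row=2, col=0), (row=2, col=4), (row=3, col=3), (row=4, col=2)
  Distance 5: (row=3, col=0), (row=3, col=4), (row=4, col=1), (row=4, col=3), (row=5, col=2)
  Distance 6: (row=3, col=5), (row=4, col=0), (row=4, col=4), (row=5, col=1), (row=5, col=3), (row=6, col=2)
  Distance 7: (row=5, col=0), (row=6, col=1)
  Distance 8: (row=6, col=0)  <- goal reached here
One shortest path (8 moves): (row=0, col=2) -> (row=0, col=1) -> (row=0, col=0) -> (row=1, col=0) -> (row=2, col=0) -> (row=3, col=0) -> (row=4, col=0) -> (row=5, col=0) -> (row=6, col=0)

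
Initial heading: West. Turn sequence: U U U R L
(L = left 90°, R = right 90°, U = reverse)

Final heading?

Start: West
  U (U-turn (180°)) -> East
  U (U-turn (180°)) -> West
  U (U-turn (180°)) -> East
  R (right (90° clockwise)) -> South
  L (left (90° counter-clockwise)) -> East
Final: East

Answer: Final heading: East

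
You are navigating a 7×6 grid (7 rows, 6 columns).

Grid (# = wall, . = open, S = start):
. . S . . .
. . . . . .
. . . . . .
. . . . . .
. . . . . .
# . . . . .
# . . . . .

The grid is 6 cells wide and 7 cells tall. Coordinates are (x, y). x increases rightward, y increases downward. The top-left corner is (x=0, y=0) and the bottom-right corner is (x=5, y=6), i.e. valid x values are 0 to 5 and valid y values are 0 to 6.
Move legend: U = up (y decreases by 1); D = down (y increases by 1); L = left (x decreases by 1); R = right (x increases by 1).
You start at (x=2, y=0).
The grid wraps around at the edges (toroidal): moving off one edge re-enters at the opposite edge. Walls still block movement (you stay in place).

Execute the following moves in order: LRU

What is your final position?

Answer: Final position: (x=2, y=6)

Derivation:
Start: (x=2, y=0)
  L (left): (x=2, y=0) -> (x=1, y=0)
  R (right): (x=1, y=0) -> (x=2, y=0)
  U (up): (x=2, y=0) -> (x=2, y=6)
Final: (x=2, y=6)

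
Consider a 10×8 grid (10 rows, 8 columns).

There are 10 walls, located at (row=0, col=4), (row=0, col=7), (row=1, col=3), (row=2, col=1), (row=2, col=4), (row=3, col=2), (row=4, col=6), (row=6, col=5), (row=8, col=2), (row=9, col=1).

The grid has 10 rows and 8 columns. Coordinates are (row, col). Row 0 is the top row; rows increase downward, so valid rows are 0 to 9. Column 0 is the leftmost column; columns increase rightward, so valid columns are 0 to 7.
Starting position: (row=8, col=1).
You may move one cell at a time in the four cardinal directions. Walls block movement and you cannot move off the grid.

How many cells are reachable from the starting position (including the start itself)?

Answer: Reachable cells: 70

Derivation:
BFS flood-fill from (row=8, col=1):
  Distance 0: (row=8, col=1)
  Distance 1: (row=7, col=1), (row=8, col=0)
  Distance 2: (row=6, col=1), (row=7, col=0), (row=7, col=2), (row=9, col=0)
  Distance 3: (row=5, col=1), (row=6, col=0), (row=6, col=2), (row=7, col=3)
  Distance 4: (row=4, col=1), (row=5, col=0), (row=5, col=2), (row=6, col=3), (row=7, col=4), (row=8, col=3)
  Distance 5: (row=3, col=1), (row=4, col=0), (row=4, col=2), (row=5, col=3), (row=6, col=4), (row=7, col=5), (row=8, col=4), (row=9, col=3)
  Distance 6: (row=3, col=0), (row=4, col=3), (row=5, col=4), (row=7, col=6), (row=8, col=5), (row=9, col=2), (row=9, col=4)
  Distance 7: (row=2, col=0), (row=3, col=3), (row=4, col=4), (row=5, col=5), (row=6, col=6), (row=7, col=7), (row=8, col=6), (row=9, col=5)
  Distance 8: (row=1, col=0), (row=2, col=3), (row=3, col=4), (row=4, col=5), (row=5, col=6), (row=6, col=7), (row=8, col=7), (row=9, col=6)
  Distance 9: (row=0, col=0), (row=1, col=1), (row=2, col=2), (row=3, col=5), (row=5, col=7), (row=9, col=7)
  Distance 10: (row=0, col=1), (row=1, col=2), (row=2, col=5), (row=3, col=6), (row=4, col=7)
  Distance 11: (row=0, col=2), (row=1, col=5), (row=2, col=6), (row=3, col=7)
  Distance 12: (row=0, col=3), (row=0, col=5), (row=1, col=4), (row=1, col=6), (row=2, col=7)
  Distance 13: (row=0, col=6), (row=1, col=7)
Total reachable: 70 (grid has 70 open cells total)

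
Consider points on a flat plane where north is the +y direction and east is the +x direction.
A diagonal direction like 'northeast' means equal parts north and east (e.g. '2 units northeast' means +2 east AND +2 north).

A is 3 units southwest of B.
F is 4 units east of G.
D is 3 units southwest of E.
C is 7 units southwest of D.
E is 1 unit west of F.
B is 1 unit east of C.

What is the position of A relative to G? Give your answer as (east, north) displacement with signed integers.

Place G at the origin (east=0, north=0).
  F is 4 units east of G: delta (east=+4, north=+0); F at (east=4, north=0).
  E is 1 unit west of F: delta (east=-1, north=+0); E at (east=3, north=0).
  D is 3 units southwest of E: delta (east=-3, north=-3); D at (east=0, north=-3).
  C is 7 units southwest of D: delta (east=-7, north=-7); C at (east=-7, north=-10).
  B is 1 unit east of C: delta (east=+1, north=+0); B at (east=-6, north=-10).
  A is 3 units southwest of B: delta (east=-3, north=-3); A at (east=-9, north=-13).
Therefore A relative to G: (east=-9, north=-13).

Answer: A is at (east=-9, north=-13) relative to G.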